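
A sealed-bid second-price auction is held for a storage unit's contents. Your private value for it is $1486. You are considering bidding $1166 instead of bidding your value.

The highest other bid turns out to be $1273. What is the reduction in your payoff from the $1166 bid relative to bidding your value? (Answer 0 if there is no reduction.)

Bidding your value $1486: you win (since $1486 > $1273) and pay $1273. Payoff $213.
Bidding $1166: you lose. Payoff $0.
The competing bid $1273 lies between your shaded bid and your value, so underbidding forfeits an item you could have won at a profitable price.
Loss from deviating = $213 − ($0) = $213.

$213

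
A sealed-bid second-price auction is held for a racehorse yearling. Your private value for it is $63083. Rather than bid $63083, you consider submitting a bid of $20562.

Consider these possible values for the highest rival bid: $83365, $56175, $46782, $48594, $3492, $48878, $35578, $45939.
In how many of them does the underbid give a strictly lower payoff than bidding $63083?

6

The deviation hurts exactly when the highest competing bid lies strictly between $20562 and $63083 — underbidding then forfeits a profitable win.
$83365: above both → same outcome either way.
$56175: inside the interval → strictly worse (loss $6908).
$46782: inside the interval → strictly worse (loss $16301).
$48594: inside the interval → strictly worse (loss $14489).
$3492: below both → same outcome either way.
$48878: inside the interval → strictly worse (loss $14205).
$35578: inside the interval → strictly worse (loss $27505).
$45939: inside the interval → strictly worse (loss $17144).
Count: 6.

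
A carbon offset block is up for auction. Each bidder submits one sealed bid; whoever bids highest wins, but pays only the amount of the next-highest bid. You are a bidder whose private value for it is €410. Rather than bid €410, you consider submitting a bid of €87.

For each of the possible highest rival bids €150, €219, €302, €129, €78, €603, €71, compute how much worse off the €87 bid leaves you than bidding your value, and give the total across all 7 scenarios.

The deviation costs you only when the competing bid falls strictly between €87 and €410; elsewhere both bids give the same outcome.
€150: truthful payoff €260, deviation payoff €0 → loss €260.
€219: truthful payoff €191, deviation payoff €0 → loss €191.
€302: truthful payoff €108, deviation payoff €0 → loss €108.
€129: truthful payoff €281, deviation payoff €0 → loss €281.
€78: outcomes coincide → loss €0.
€603: outcomes coincide → loss €0.
€71: outcomes coincide → loss €0.
Total loss = €260 + €191 + €108 + €281 = €840.

€840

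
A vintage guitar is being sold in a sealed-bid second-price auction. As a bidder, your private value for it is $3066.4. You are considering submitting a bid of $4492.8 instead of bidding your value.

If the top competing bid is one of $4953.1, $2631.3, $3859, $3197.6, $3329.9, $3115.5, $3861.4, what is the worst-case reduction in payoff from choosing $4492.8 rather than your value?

$4953.1: same outcome either way → loss $0.
$2631.3: same outcome either way → loss $0.
$3859: truthful gives $0, deviation gives −$792.6 → loss $792.6.
$3197.6: truthful gives $0, deviation gives −$131.2 → loss $131.2.
$3329.9: truthful gives $0, deviation gives −$263.5 → loss $263.5.
$3115.5: truthful gives $0, deviation gives −$49.1 → loss $49.1.
$3861.4: truthful gives $0, deviation gives −$795 → loss $795.
Maximum loss: $795.

$795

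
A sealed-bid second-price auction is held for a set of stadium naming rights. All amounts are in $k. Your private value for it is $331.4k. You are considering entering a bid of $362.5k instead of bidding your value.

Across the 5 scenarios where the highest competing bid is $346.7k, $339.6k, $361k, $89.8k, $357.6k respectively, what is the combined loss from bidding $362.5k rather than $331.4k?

$79.3k

The deviation costs you only when the competing bid falls strictly between $331.4k and $362.5k; elsewhere both bids give the same outcome.
$346.7k: truthful payoff $0k, deviation payoff −$15.3k → loss $15.3k.
$339.6k: truthful payoff $0k, deviation payoff −$8.2k → loss $8.2k.
$361k: truthful payoff $0k, deviation payoff −$29.6k → loss $29.6k.
$89.8k: outcomes coincide → loss $0k.
$357.6k: truthful payoff $0k, deviation payoff −$26.2k → loss $26.2k.
Total loss = $15.3k + $8.2k + $29.6k + $26.2k = $79.3k.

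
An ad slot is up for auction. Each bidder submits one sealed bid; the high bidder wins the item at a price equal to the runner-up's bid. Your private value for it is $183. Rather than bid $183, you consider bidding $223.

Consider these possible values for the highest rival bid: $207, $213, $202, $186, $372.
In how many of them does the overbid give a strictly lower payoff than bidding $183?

The deviation hurts exactly when the highest competing bid lies strictly between $183 and $223 — overbidding then wins at a price above your value.
$207: inside the interval → strictly worse (loss $24).
$213: inside the interval → strictly worse (loss $30).
$202: inside the interval → strictly worse (loss $19).
$186: inside the interval → strictly worse (loss $3).
$372: above both → same outcome either way.
Count: 4.

4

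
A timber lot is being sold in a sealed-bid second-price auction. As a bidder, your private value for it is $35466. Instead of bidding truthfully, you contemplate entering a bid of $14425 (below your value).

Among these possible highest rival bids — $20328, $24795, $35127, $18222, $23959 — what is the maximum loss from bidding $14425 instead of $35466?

$20328: truthful gives $15138, deviation gives $0 → loss $15138.
$24795: truthful gives $10671, deviation gives $0 → loss $10671.
$35127: truthful gives $339, deviation gives $0 → loss $339.
$18222: truthful gives $17244, deviation gives $0 → loss $17244.
$23959: truthful gives $11507, deviation gives $0 → loss $11507.
Maximum loss: $17244.

$17244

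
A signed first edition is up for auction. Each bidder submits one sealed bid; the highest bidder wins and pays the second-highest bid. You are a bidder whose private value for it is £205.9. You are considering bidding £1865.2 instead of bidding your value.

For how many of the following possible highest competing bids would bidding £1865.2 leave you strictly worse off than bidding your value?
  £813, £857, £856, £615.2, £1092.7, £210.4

The deviation hurts exactly when the highest competing bid lies strictly between £205.9 and £1865.2 — overbidding then wins at a price above your value.
£813: inside the interval → strictly worse (loss £607.1).
£857: inside the interval → strictly worse (loss £651.1).
£856: inside the interval → strictly worse (loss £650.1).
£615.2: inside the interval → strictly worse (loss £409.3).
£1092.7: inside the interval → strictly worse (loss £886.8).
£210.4: inside the interval → strictly worse (loss £4.5).
Count: 6.

6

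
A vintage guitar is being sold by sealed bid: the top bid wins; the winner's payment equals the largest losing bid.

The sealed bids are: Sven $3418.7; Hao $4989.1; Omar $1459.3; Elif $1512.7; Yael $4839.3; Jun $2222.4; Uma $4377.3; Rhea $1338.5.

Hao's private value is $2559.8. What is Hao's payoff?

Highest bid: Hao at $4989.1, so Hao wins.
Second-highest bid: Yael at $4839.3 — that is the price the winner pays.
Hao's payoff = value − price = $2559.8 − $4839.3 = −$2279.5.

−$2279.5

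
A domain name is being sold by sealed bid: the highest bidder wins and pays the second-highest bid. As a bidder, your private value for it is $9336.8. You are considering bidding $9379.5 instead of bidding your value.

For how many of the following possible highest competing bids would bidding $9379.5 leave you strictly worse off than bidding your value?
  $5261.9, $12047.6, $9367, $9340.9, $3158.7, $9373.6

3

The deviation hurts exactly when the highest competing bid lies strictly between $9336.8 and $9379.5 — overbidding then wins at a price above your value.
$5261.9: below both → same outcome either way.
$12047.6: above both → same outcome either way.
$9367: inside the interval → strictly worse (loss $30.2).
$9340.9: inside the interval → strictly worse (loss $4.1).
$3158.7: below both → same outcome either way.
$9373.6: inside the interval → strictly worse (loss $36.8).
Count: 3.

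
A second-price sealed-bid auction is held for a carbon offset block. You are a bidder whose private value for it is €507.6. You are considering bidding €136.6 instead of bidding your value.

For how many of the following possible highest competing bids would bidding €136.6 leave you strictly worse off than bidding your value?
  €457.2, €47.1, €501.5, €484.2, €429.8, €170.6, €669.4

5

The deviation hurts exactly when the highest competing bid lies strictly between €136.6 and €507.6 — underbidding then forfeits a profitable win.
€457.2: inside the interval → strictly worse (loss €50.4).
€47.1: below both → same outcome either way.
€501.5: inside the interval → strictly worse (loss €6.1).
€484.2: inside the interval → strictly worse (loss €23.4).
€429.8: inside the interval → strictly worse (loss €77.8).
€170.6: inside the interval → strictly worse (loss €337).
€669.4: above both → same outcome either way.
Count: 5.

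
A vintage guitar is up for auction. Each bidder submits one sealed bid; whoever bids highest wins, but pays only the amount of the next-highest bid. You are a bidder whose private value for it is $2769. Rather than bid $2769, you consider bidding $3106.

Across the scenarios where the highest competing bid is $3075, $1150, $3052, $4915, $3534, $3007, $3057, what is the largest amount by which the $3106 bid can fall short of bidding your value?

$3075: truthful gives $0, deviation gives −$306 → loss $306.
$1150: same outcome either way → loss $0.
$3052: truthful gives $0, deviation gives −$283 → loss $283.
$4915: same outcome either way → loss $0.
$3534: same outcome either way → loss $0.
$3007: truthful gives $0, deviation gives −$238 → loss $238.
$3057: truthful gives $0, deviation gives −$288 → loss $288.
Maximum loss: $306.

$306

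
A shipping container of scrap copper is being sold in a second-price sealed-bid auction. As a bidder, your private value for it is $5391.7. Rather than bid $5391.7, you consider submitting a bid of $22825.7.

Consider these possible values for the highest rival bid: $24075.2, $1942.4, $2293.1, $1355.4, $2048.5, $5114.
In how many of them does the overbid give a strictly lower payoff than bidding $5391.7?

The deviation hurts exactly when the highest competing bid lies strictly between $5391.7 and $22825.7 — overbidding then wins at a price above your value.
$24075.2: above both → same outcome either way.
$1942.4: below both → same outcome either way.
$2293.1: below both → same outcome either way.
$1355.4: below both → same outcome either way.
$2048.5: below both → same outcome either way.
$5114: below both → same outcome either way.
Count: 0.

0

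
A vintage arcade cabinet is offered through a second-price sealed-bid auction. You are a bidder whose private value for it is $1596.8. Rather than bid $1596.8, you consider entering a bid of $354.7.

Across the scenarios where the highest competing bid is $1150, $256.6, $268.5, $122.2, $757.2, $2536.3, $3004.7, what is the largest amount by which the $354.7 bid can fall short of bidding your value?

$839.6

$1150: truthful gives $446.8, deviation gives $0 → loss $446.8.
$256.6: same outcome either way → loss $0.
$268.5: same outcome either way → loss $0.
$122.2: same outcome either way → loss $0.
$757.2: truthful gives $839.6, deviation gives $0 → loss $839.6.
$2536.3: same outcome either way → loss $0.
$3004.7: same outcome either way → loss $0.
Maximum loss: $839.6.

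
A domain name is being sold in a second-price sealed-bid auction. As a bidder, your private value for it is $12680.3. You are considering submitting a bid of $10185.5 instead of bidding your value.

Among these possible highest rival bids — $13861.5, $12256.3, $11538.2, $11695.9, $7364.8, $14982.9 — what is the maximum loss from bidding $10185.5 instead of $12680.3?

$1142.1

$13861.5: same outcome either way → loss $0.
$12256.3: truthful gives $424, deviation gives $0 → loss $424.
$11538.2: truthful gives $1142.1, deviation gives $0 → loss $1142.1.
$11695.9: truthful gives $984.4, deviation gives $0 → loss $984.4.
$7364.8: same outcome either way → loss $0.
$14982.9: same outcome either way → loss $0.
Maximum loss: $1142.1.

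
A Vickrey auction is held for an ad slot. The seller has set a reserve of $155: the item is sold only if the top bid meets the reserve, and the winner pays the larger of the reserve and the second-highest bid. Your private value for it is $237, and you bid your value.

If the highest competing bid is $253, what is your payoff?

Your bid $237 is below the highest competing bid $253, so you lose. Payoff $0.

$0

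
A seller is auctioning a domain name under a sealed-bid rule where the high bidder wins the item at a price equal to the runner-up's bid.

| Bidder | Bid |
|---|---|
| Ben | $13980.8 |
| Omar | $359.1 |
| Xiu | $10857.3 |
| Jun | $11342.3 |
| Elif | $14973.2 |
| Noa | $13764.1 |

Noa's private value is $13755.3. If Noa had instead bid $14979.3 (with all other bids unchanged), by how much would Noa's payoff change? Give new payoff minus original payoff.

The highest bid among the other bidders is $14973.2; Noa's bid doesn't change that.
Original bid $13764.1: Noa is not highest (top rival bid is $14973.2); payoff $0.
Alternative bid $14979.3: Noa is highest, pays the top rival bid $14973.2; payoff $13755.3 − $14973.2 = −$1217.9.
Change in payoff = −$1217.9 − ($0) = −$1217.9.

−$1217.9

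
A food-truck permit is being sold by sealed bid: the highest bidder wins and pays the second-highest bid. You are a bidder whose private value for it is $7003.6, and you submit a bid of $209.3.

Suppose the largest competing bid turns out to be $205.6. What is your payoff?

Your bid $209.3 exceeds the highest competing bid $205.6, so you win.
In a second-price auction the winner pays the second-highest bid, $205.6.
Payoff = value − price = $7003.6 − $205.6 = $6798.

$6798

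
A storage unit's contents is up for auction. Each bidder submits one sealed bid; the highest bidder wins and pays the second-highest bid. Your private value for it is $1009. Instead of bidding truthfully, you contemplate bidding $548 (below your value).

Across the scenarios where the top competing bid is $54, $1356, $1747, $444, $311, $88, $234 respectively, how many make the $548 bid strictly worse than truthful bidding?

0

The deviation hurts exactly when the highest competing bid lies strictly between $548 and $1009 — underbidding then forfeits a profitable win.
$54: below both → same outcome either way.
$1356: above both → same outcome either way.
$1747: above both → same outcome either way.
$444: below both → same outcome either way.
$311: below both → same outcome either way.
$88: below both → same outcome either way.
$234: below both → same outcome either way.
Count: 0.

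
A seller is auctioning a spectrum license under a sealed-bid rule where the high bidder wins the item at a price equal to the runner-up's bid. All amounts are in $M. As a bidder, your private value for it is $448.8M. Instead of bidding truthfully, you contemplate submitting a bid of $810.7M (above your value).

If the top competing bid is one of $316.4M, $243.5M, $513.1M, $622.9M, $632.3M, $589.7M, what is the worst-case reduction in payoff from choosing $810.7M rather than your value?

$316.4M: same outcome either way → loss $0M.
$243.5M: same outcome either way → loss $0M.
$513.1M: truthful gives $0M, deviation gives −$64.3M → loss $64.3M.
$622.9M: truthful gives $0M, deviation gives −$174.1M → loss $174.1M.
$632.3M: truthful gives $0M, deviation gives −$183.5M → loss $183.5M.
$589.7M: truthful gives $0M, deviation gives −$140.9M → loss $140.9M.
Maximum loss: $183.5M.

$183.5M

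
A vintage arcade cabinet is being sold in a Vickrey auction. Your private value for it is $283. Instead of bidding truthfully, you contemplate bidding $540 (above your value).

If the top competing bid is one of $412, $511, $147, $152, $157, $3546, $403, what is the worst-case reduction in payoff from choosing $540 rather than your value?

$412: truthful gives $0, deviation gives −$129 → loss $129.
$511: truthful gives $0, deviation gives −$228 → loss $228.
$147: same outcome either way → loss $0.
$152: same outcome either way → loss $0.
$157: same outcome either way → loss $0.
$3546: same outcome either way → loss $0.
$403: truthful gives $0, deviation gives −$120 → loss $120.
Maximum loss: $228.

$228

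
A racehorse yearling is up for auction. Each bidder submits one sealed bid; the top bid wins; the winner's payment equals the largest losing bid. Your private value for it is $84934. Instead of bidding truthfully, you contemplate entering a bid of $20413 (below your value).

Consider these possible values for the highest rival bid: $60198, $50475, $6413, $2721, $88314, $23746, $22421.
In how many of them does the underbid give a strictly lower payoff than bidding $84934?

4

The deviation hurts exactly when the highest competing bid lies strictly between $20413 and $84934 — underbidding then forfeits a profitable win.
$60198: inside the interval → strictly worse (loss $24736).
$50475: inside the interval → strictly worse (loss $34459).
$6413: below both → same outcome either way.
$2721: below both → same outcome either way.
$88314: above both → same outcome either way.
$23746: inside the interval → strictly worse (loss $61188).
$22421: inside the interval → strictly worse (loss $62513).
Count: 4.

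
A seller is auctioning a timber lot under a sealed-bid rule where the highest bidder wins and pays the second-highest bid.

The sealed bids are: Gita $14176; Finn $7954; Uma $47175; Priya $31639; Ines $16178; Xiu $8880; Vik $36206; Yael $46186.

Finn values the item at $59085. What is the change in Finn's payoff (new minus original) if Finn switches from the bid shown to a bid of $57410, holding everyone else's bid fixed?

The highest bid among the other bidders is $47175; Finn's bid doesn't change that.
Original bid $7954: Finn is not highest (top rival bid is $47175); payoff $0.
Alternative bid $57410: Finn is highest, pays the top rival bid $47175; payoff $59085 − $47175 = $11910.
Change in payoff = $11910 − ($0) = $11910.

$11910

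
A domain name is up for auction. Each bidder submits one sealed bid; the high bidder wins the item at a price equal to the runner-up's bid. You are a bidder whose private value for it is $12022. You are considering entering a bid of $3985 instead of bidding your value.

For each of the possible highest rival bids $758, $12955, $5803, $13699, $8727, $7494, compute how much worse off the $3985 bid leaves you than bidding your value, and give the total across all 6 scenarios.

The deviation costs you only when the competing bid falls strictly between $3985 and $12022; elsewhere both bids give the same outcome.
$758: outcomes coincide → loss $0.
$12955: outcomes coincide → loss $0.
$5803: truthful payoff $6219, deviation payoff $0 → loss $6219.
$13699: outcomes coincide → loss $0.
$8727: truthful payoff $3295, deviation payoff $0 → loss $3295.
$7494: truthful payoff $4528, deviation payoff $0 → loss $4528.
Total loss = $6219 + $3295 + $4528 = $14042.

$14042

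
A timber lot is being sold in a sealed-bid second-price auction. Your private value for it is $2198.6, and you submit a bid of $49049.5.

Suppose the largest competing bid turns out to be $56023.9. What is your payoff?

Your bid $49049.5 is below the highest competing bid $56023.9, so you lose.
A losing bidder pays nothing and receives nothing: payoff = $0.

$0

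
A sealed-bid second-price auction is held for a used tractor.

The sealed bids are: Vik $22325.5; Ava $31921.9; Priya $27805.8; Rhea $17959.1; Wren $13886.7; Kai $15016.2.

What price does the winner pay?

$27805.8

Highest bid: Ava at $31921.9, so Ava wins.
Second-highest bid: Priya at $27805.8 — that is the price the winner pays.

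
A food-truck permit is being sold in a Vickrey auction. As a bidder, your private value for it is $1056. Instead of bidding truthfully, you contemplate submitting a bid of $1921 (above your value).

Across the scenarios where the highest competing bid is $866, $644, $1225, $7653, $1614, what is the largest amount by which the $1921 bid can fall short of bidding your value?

$866: same outcome either way → loss $0.
$644: same outcome either way → loss $0.
$1225: truthful gives $0, deviation gives −$169 → loss $169.
$7653: same outcome either way → loss $0.
$1614: truthful gives $0, deviation gives −$558 → loss $558.
Maximum loss: $558.

$558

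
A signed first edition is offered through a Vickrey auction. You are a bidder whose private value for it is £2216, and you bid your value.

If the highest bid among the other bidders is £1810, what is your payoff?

£406

Your bid £2216 exceeds the highest competing bid £1810, so you win.
In a second-price auction the winner pays the second-highest bid, £1810.
Payoff = value − price = £2216 − £1810 = £406.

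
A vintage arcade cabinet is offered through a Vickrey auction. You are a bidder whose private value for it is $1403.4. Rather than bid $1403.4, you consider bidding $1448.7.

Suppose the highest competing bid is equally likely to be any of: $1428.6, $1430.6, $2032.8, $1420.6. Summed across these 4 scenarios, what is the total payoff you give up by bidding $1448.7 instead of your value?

$69.6

The deviation costs you only when the competing bid falls strictly between $1403.4 and $1448.7; elsewhere both bids give the same outcome.
$1428.6: truthful payoff $0, deviation payoff −$25.2 → loss $25.2.
$1430.6: truthful payoff $0, deviation payoff −$27.2 → loss $27.2.
$2032.8: outcomes coincide → loss $0.
$1420.6: truthful payoff $0, deviation payoff −$17.2 → loss $17.2.
Total loss = $25.2 + $27.2 + $17.2 = $69.6.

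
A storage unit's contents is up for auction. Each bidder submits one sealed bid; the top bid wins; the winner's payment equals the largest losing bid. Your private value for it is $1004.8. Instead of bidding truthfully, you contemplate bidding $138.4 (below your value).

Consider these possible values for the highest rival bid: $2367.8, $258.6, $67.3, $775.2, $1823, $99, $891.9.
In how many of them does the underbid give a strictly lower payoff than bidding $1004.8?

3

The deviation hurts exactly when the highest competing bid lies strictly between $138.4 and $1004.8 — underbidding then forfeits a profitable win.
$2367.8: above both → same outcome either way.
$258.6: inside the interval → strictly worse (loss $746.2).
$67.3: below both → same outcome either way.
$775.2: inside the interval → strictly worse (loss $229.6).
$1823: above both → same outcome either way.
$99: below both → same outcome either way.
$891.9: inside the interval → strictly worse (loss $112.9).
Count: 3.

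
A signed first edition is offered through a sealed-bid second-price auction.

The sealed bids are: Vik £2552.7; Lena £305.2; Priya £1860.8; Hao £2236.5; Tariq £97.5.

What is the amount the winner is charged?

£2236.5

Highest bid: Vik at £2552.7, so Vik wins.
Second-highest bid: Hao at £2236.5 — that is the price the winner pays.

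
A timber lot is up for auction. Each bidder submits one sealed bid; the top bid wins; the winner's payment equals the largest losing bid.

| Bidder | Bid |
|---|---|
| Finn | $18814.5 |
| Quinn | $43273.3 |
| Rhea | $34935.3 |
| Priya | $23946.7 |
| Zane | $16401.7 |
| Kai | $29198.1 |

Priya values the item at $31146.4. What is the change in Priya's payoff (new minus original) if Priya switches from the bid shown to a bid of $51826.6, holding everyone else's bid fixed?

The highest bid among the other bidders is $43273.3; Priya's bid doesn't change that.
Original bid $23946.7: Priya is not highest (top rival bid is $43273.3); payoff $0.
Alternative bid $51826.6: Priya is highest, pays the top rival bid $43273.3; payoff $31146.4 − $43273.3 = −$12126.9.
Change in payoff = −$12126.9 − ($0) = −$12126.9.

−$12126.9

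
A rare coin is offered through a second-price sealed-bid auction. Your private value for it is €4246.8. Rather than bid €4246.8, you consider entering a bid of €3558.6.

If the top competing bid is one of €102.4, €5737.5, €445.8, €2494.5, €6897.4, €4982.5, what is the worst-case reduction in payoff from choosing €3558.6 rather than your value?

€0

€102.4: same outcome either way → loss €0.
€5737.5: same outcome either way → loss €0.
€445.8: same outcome either way → loss €0.
€2494.5: same outcome either way → loss €0.
€6897.4: same outcome either way → loss €0.
€4982.5: same outcome either way → loss €0.
Maximum loss: €0.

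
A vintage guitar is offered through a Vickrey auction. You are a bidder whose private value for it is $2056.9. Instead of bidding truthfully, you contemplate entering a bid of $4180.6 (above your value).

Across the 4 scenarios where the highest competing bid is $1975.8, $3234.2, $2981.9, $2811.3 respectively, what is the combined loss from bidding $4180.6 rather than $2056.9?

$2856.7

The deviation costs you only when the competing bid falls strictly between $2056.9 and $4180.6; elsewhere both bids give the same outcome.
$1975.8: outcomes coincide → loss $0.
$3234.2: truthful payoff $0, deviation payoff −$1177.3 → loss $1177.3.
$2981.9: truthful payoff $0, deviation payoff −$925 → loss $925.
$2811.3: truthful payoff $0, deviation payoff −$754.4 → loss $754.4.
Total loss = $1177.3 + $925 + $754.4 = $2856.7.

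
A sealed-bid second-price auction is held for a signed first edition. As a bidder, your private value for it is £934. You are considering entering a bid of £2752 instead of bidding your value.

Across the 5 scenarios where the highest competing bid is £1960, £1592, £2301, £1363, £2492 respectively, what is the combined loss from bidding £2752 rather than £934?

£5038

The deviation costs you only when the competing bid falls strictly between £934 and £2752; elsewhere both bids give the same outcome.
£1960: truthful payoff £0, deviation payoff −£1026 → loss £1026.
£1592: truthful payoff £0, deviation payoff −£658 → loss £658.
£2301: truthful payoff £0, deviation payoff −£1367 → loss £1367.
£1363: truthful payoff £0, deviation payoff −£429 → loss £429.
£2492: truthful payoff £0, deviation payoff −£1558 → loss £1558.
Total loss = £1026 + £658 + £1367 + £429 + £1558 = £5038.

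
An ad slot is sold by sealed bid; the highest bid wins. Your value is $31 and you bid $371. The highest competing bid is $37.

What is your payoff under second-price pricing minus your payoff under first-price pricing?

You have the highest bid, so you win under either rule.
Second-price: pay $37 → payoff −$6.
First-price: pay your own bid $371 → payoff −$340.
Difference = −$6 − (−$340) = $334.

$334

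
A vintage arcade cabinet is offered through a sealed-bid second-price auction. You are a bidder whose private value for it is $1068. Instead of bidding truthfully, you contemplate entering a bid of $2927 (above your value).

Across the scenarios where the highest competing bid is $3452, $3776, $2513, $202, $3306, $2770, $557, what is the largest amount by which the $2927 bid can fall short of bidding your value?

$1702

$3452: same outcome either way → loss $0.
$3776: same outcome either way → loss $0.
$2513: truthful gives $0, deviation gives −$1445 → loss $1445.
$202: same outcome either way → loss $0.
$3306: same outcome either way → loss $0.
$2770: truthful gives $0, deviation gives −$1702 → loss $1702.
$557: same outcome either way → loss $0.
Maximum loss: $1702.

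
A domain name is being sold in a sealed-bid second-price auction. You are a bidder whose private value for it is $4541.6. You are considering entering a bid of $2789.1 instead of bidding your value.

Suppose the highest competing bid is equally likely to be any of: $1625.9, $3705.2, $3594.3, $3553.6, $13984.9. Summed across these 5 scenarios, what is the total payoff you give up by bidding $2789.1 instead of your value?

The deviation costs you only when the competing bid falls strictly between $2789.1 and $4541.6; elsewhere both bids give the same outcome.
$1625.9: outcomes coincide → loss $0.
$3705.2: truthful payoff $836.4, deviation payoff $0 → loss $836.4.
$3594.3: truthful payoff $947.3, deviation payoff $0 → loss $947.3.
$3553.6: truthful payoff $988, deviation payoff $0 → loss $988.
$13984.9: outcomes coincide → loss $0.
Total loss = $836.4 + $947.3 + $988 = $2771.7.

$2771.7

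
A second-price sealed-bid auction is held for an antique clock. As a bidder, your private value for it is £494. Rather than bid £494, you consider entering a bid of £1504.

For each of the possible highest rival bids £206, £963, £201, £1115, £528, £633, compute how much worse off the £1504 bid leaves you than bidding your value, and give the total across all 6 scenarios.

The deviation costs you only when the competing bid falls strictly between £494 and £1504; elsewhere both bids give the same outcome.
£206: outcomes coincide → loss £0.
£963: truthful payoff £0, deviation payoff −£469 → loss £469.
£201: outcomes coincide → loss £0.
£1115: truthful payoff £0, deviation payoff −£621 → loss £621.
£528: truthful payoff £0, deviation payoff −£34 → loss £34.
£633: truthful payoff £0, deviation payoff −£139 → loss £139.
Total loss = £469 + £621 + £34 + £139 = £1263.

£1263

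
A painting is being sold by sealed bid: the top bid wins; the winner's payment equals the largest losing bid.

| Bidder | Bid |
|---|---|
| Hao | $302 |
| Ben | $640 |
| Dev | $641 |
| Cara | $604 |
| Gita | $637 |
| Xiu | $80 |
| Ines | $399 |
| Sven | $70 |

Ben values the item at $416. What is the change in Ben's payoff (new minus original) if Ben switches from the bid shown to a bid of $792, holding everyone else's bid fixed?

The highest bid among the other bidders is $641; Ben's bid doesn't change that.
Original bid $640: Ben is not highest (top rival bid is $641); payoff $0.
Alternative bid $792: Ben is highest, pays the top rival bid $641; payoff $416 − $641 = −$225.
Change in payoff = −$225 − ($0) = −$225.

−$225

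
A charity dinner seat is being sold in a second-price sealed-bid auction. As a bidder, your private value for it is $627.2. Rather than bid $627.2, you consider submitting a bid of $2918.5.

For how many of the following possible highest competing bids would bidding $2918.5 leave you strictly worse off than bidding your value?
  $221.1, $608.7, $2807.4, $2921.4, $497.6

The deviation hurts exactly when the highest competing bid lies strictly between $627.2 and $2918.5 — overbidding then wins at a price above your value.
$221.1: below both → same outcome either way.
$608.7: below both → same outcome either way.
$2807.4: inside the interval → strictly worse (loss $2180.2).
$2921.4: above both → same outcome either way.
$497.6: below both → same outcome either way.
Count: 1.

1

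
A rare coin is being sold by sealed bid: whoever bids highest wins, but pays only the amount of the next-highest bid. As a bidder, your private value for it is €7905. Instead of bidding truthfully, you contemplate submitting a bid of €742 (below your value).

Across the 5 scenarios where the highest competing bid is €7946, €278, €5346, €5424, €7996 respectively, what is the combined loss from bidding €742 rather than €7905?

The deviation costs you only when the competing bid falls strictly between €742 and €7905; elsewhere both bids give the same outcome.
€7946: outcomes coincide → loss €0.
€278: outcomes coincide → loss €0.
€5346: truthful payoff €2559, deviation payoff €0 → loss €2559.
€5424: truthful payoff €2481, deviation payoff €0 → loss €2481.
€7996: outcomes coincide → loss €0.
Total loss = €2559 + €2481 = €5040.

€5040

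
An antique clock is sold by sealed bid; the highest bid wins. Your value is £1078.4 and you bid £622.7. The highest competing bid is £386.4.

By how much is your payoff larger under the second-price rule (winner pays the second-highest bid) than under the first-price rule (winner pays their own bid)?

You have the highest bid, so you win under either rule.
Second-price: pay £386.4 → payoff £692.
First-price: pay your own bid £622.7 → payoff £455.7.
Difference = £692 − (£455.7) = £236.3.

£236.3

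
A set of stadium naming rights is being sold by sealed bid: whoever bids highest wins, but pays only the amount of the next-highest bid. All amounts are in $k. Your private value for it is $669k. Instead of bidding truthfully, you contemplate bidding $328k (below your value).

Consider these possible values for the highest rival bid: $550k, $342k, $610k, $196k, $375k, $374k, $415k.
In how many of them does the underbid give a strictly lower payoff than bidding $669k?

The deviation hurts exactly when the highest competing bid lies strictly between $328k and $669k — underbidding then forfeits a profitable win.
$550k: inside the interval → strictly worse (loss $119k).
$342k: inside the interval → strictly worse (loss $327k).
$610k: inside the interval → strictly worse (loss $59k).
$196k: below both → same outcome either way.
$375k: inside the interval → strictly worse (loss $294k).
$374k: inside the interval → strictly worse (loss $295k).
$415k: inside the interval → strictly worse (loss $254k).
Count: 6.

6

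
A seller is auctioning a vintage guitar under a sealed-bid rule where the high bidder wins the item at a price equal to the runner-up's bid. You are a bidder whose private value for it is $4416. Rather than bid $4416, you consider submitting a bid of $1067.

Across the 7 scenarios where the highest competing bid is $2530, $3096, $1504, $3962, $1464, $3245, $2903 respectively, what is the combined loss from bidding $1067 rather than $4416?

$12208

The deviation costs you only when the competing bid falls strictly between $1067 and $4416; elsewhere both bids give the same outcome.
$2530: truthful payoff $1886, deviation payoff $0 → loss $1886.
$3096: truthful payoff $1320, deviation payoff $0 → loss $1320.
$1504: truthful payoff $2912, deviation payoff $0 → loss $2912.
$3962: truthful payoff $454, deviation payoff $0 → loss $454.
$1464: truthful payoff $2952, deviation payoff $0 → loss $2952.
$3245: truthful payoff $1171, deviation payoff $0 → loss $1171.
$2903: truthful payoff $1513, deviation payoff $0 → loss $1513.
Total loss = $1886 + $1320 + $2912 + $454 + $2952 + $1171 + $1513 = $12208.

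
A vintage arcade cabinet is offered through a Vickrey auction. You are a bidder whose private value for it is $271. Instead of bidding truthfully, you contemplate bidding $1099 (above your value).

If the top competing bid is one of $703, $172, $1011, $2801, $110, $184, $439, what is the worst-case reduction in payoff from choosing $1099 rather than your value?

$740

$703: truthful gives $0, deviation gives −$432 → loss $432.
$172: same outcome either way → loss $0.
$1011: truthful gives $0, deviation gives −$740 → loss $740.
$2801: same outcome either way → loss $0.
$110: same outcome either way → loss $0.
$184: same outcome either way → loss $0.
$439: truthful gives $0, deviation gives −$168 → loss $168.
Maximum loss: $740.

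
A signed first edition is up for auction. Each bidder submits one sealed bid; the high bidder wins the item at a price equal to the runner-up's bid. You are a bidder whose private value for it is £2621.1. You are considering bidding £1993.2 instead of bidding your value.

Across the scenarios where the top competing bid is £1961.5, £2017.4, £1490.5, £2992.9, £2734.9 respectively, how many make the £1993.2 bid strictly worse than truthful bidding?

1

The deviation hurts exactly when the highest competing bid lies strictly between £1993.2 and £2621.1 — underbidding then forfeits a profitable win.
£1961.5: below both → same outcome either way.
£2017.4: inside the interval → strictly worse (loss £603.7).
£1490.5: below both → same outcome either way.
£2992.9: above both → same outcome either way.
£2734.9: above both → same outcome either way.
Count: 1.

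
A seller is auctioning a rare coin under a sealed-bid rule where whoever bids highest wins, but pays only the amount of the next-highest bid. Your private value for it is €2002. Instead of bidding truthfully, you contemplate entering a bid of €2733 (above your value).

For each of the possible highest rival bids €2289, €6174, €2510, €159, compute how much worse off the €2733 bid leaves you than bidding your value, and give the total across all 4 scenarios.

The deviation costs you only when the competing bid falls strictly between €2002 and €2733; elsewhere both bids give the same outcome.
€2289: truthful payoff €0, deviation payoff −€287 → loss €287.
€6174: outcomes coincide → loss €0.
€2510: truthful payoff €0, deviation payoff −€508 → loss €508.
€159: outcomes coincide → loss €0.
Total loss = €287 + €508 = €795.

€795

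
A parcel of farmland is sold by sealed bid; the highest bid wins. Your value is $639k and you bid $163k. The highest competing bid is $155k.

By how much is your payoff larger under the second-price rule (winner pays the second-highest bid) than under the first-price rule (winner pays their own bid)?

$8k

You have the highest bid, so you win under either rule.
Second-price: pay $155k → payoff $484k.
First-price: pay your own bid $163k → payoff $476k.
Difference = $484k − ($476k) = $8k.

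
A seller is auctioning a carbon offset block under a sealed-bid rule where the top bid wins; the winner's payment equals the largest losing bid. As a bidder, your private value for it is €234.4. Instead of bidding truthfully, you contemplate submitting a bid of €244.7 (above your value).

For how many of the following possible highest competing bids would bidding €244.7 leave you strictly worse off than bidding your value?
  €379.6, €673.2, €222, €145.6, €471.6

The deviation hurts exactly when the highest competing bid lies strictly between €234.4 and €244.7 — overbidding then wins at a price above your value.
€379.6: above both → same outcome either way.
€673.2: above both → same outcome either way.
€222: below both → same outcome either way.
€145.6: below both → same outcome either way.
€471.6: above both → same outcome either way.
Count: 0.

0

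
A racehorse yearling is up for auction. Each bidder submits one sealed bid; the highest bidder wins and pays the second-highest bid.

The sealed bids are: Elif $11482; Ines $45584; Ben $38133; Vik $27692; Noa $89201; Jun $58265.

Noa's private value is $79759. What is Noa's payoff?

$21494

Highest bid: Noa at $89201, so Noa wins.
Second-highest bid: Jun at $58265 — that is the price the winner pays.
Noa's payoff = value − price = $79759 − $58265 = $21494.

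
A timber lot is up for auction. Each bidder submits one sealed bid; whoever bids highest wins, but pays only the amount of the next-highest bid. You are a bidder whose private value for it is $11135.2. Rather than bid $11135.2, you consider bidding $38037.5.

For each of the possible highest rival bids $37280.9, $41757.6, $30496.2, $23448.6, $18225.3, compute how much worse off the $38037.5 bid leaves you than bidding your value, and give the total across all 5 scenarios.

$64910.2

The deviation costs you only when the competing bid falls strictly between $11135.2 and $38037.5; elsewhere both bids give the same outcome.
$37280.9: truthful payoff $0, deviation payoff −$26145.7 → loss $26145.7.
$41757.6: outcomes coincide → loss $0.
$30496.2: truthful payoff $0, deviation payoff −$19361 → loss $19361.
$23448.6: truthful payoff $0, deviation payoff −$12313.4 → loss $12313.4.
$18225.3: truthful payoff $0, deviation payoff −$7090.1 → loss $7090.1.
Total loss = $26145.7 + $19361 + $12313.4 + $7090.1 = $64910.2.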